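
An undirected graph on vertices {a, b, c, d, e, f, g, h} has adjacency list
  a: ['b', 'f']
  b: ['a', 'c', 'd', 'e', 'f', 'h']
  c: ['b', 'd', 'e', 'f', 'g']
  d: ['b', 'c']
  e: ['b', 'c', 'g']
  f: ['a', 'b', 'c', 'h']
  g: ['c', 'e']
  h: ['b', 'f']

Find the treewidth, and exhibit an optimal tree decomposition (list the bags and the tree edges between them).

Treewidth 2.
One optimal decomposition is:
Bags: B1 = {b, c, f}  B2 = {b, c, e}  B3 = {a, b, f}  B4 = {b, c, d}  B5 = {b, f, h}  B6 = {c, e, g}
Tree: B1–B2, B1–B3, B2–B4, B3–B5, B2–B6

Each bag holds 3 vertices, so the decomposition has width 2, which upper-bounds the treewidth. On the other hand G contains the 3-clique {c, e, g}. A clique must lie in a single bag of any decomposition, so no decomposition can have width below 2. Hence tw(G) = 2 exactly.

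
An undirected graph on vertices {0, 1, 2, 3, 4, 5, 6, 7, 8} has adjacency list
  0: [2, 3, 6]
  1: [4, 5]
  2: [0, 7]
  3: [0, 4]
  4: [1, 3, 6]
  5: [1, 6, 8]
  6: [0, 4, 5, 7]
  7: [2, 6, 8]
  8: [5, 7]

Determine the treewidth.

3

A width-3 tree decomposition is:
Bags: B1 = {0, 2, 3, 7}  B2 = {0, 3, 6, 7}  B3 = {3, 4, 6, 7}  B4 = {4, 6, 7, 8}  B5 = {4, 5, 6, 8}  B6 = {1, 4, 5, 8}
Tree: B1–B2, B2–B3, B3–B4, B4–B5, B5–B6
Every bag has size at most 4, so the width is 4 − 1 = 3 and tw(G) ≤ 3. For the lower bound: the 4 vertex sets {0,2,3}, {7}, {6}, {1,4,5,8} are disjoint, each induces a connected subgraph, and every pair is joined by at least one edge of G. Contracting each set to a single vertex therefore yields K_{4} as a minor, and since treewidth is minor-monotone, tw(G) ≥ tw(K_{4}) = 3. The upper and lower bounds meet at 3, so that is the treewidth.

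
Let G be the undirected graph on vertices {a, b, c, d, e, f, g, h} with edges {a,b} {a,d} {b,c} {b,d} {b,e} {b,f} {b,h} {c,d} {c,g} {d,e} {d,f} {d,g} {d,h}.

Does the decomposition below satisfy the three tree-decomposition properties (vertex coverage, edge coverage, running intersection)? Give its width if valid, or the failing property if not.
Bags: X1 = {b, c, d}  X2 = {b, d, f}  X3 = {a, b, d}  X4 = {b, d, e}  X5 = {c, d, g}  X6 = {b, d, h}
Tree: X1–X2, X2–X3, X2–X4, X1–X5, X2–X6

Yes; width 2.

Checking the three conditions: (i) the bags cover all of {a, b, c, d, e, f, g, h}; (ii) for each edge, some bag contains both endpoints; (iii) the bags containing any fixed vertex form a subtree. All hold, so the decomposition is valid with width 3 − 1 = 2.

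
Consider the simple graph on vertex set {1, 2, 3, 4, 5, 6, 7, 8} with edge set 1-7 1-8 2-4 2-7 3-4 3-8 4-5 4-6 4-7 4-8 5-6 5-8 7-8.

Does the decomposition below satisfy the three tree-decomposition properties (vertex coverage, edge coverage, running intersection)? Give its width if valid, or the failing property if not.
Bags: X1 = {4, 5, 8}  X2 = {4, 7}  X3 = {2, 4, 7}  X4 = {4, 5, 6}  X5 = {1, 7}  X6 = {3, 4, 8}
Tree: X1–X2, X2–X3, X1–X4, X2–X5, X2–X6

A tree decomposition must satisfy three properties: every vertex lies in some bag; for every edge, both endpoints lie together in some bag; and for every vertex, the bags containing it form a connected subtree. Here edge (8,7) lies in no bag, so the decomposition is invalid.

No — edge (8,7) lies in no bag.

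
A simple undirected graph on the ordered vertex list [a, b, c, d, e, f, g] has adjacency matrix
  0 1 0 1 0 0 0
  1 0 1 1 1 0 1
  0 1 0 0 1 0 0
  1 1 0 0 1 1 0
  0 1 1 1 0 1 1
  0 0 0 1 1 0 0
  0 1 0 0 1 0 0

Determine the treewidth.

2

A width-2 tree decomposition is:
Bags: B1 = {d, e, f}  B2 = {b, d, e}  B3 = {a, b, d}  B4 = {b, c, e}  B5 = {b, e, g}
Tree: B1–B2, B2–B3, B2–B4, B2–B5
Every bag has size at most 3, so the width is 3 − 1 = 2 and tw(G) ≤ 2. Conversely, {d, e, f} is a clique of size 3, and the vertices of any clique must share a bag in every tree decomposition; so some bag has ≥ 3 vertices and tw(G) ≥ 2. Combining the bounds, tw(G) = 2.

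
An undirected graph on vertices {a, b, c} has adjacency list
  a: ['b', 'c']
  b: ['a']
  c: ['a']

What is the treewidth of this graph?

A width-1 tree decomposition is:
Bags: B1 = {a, b}  B2 = {a, c}
Tree: B1–B2
The largest bag has 2 vertices, giving width 1; this decomposition certifies tw(G) ≤ 1. Since G has at least one edge (e.g. b–a), it is not an edgeless graph, so tw(G) ≥ 1. Combining the bounds, tw(G) = 1.

1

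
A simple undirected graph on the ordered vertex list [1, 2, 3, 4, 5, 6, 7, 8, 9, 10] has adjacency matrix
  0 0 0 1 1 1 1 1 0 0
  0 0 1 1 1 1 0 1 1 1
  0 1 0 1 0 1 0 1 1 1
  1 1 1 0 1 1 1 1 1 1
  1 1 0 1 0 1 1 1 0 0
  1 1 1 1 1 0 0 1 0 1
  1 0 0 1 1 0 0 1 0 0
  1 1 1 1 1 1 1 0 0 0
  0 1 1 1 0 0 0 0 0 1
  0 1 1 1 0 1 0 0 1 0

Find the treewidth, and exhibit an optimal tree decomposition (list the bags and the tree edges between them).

Each bag holds 5 vertices, so the decomposition has width 4, which upper-bounds the treewidth. For the lower bound, the 5 vertices {1, 4, 5, 6, 8} are pairwise adjacent, and any tree decomposition puts a clique entirely inside one bag — forcing width ≥ 4. The upper and lower bounds meet at 4, so that is the treewidth.

Treewidth 4.
One optimal decomposition is:
Bags: B1 = {2, 3, 4, 6, 8}  B2 = {2, 4, 5, 6, 8}  B3 = {1, 4, 5, 6, 8}  B4 = {2, 3, 4, 6, 10}  B5 = {1, 4, 5, 7, 8}  B6 = {2, 3, 4, 9, 10}
Tree: B1–B2, B2–B3, B1–B4, B3–B5, B4–B6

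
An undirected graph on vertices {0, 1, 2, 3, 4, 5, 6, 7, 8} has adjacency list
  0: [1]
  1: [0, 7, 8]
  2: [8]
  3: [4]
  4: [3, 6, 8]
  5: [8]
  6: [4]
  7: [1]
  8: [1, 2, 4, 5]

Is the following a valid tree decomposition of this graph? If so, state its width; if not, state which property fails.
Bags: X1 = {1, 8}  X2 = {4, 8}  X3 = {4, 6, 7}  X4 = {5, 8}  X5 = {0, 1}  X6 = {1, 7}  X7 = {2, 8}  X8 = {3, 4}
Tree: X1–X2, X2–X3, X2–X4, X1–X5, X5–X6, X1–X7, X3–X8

A tree decomposition must satisfy three properties: every vertex lies in some bag; for every edge, both endpoints lie together in some bag; and for every vertex, the bags containing it form a connected subtree. Here bags containing vertex 7 are not connected in the tree, so the decomposition is invalid.

No — bags containing vertex 7 are not connected in the tree.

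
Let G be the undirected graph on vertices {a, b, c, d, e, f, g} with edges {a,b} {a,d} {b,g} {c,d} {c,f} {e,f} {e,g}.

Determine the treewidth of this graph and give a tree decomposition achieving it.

Treewidth 2.
One such decomposition:
Bags: B1 = {b, e, g}  B2 = {b, e, f}  B3 = {b, c, f}  B4 = {b, c, d}  B5 = {a, b, d}
Tree: B1–B2, B2–B3, B3–B4, B4–B5

Each bag holds 3 vertices, so the decomposition has width 2, which upper-bounds the treewidth. For the lower bound, G contains the cycle b–g–e–f–c–d–a–b, so G is not a forest; only forests have treewidth ≤ 1, hence tw(G) ≥ 2. Hence tw(G) = 2 exactly.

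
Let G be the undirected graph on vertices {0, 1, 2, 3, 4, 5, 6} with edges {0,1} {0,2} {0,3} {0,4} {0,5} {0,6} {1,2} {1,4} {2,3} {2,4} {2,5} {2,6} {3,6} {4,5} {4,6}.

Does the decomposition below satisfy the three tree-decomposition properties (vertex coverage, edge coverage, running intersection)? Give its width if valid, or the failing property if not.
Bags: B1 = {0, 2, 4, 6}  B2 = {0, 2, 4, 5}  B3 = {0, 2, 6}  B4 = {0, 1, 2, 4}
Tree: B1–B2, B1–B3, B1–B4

A tree decomposition must satisfy three properties: every vertex lies in some bag; for every edge, both endpoints lie together in some bag; and for every vertex, the bags containing it form a connected subtree. Here vertex 3 appears in no bag, so the decomposition is invalid.

No — vertex 3 appears in no bag.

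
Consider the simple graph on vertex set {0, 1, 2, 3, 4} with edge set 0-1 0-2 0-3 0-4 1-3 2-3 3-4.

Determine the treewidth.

A width-2 tree decomposition is:
Bags: B1 = {0, 3, 4}  B2 = {0, 2, 3}  B3 = {0, 1, 3}
Tree: B1–B2, B2–B3
The largest bag has 3 vertices, giving width 2; this decomposition certifies tw(G) ≤ 2. Conversely, {0, 1, 3} is a clique of size 3, and the vertices of any clique must share a bag in every tree decomposition; so some bag has ≥ 3 vertices and tw(G) ≥ 2. The upper and lower bounds meet at 2, so that is the treewidth.

2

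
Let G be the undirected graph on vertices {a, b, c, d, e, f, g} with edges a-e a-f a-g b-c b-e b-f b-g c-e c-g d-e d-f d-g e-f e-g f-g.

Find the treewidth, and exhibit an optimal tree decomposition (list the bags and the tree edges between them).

The largest bag has 4 vertices, giving width 3; this decomposition certifies tw(G) ≤ 3. On the other hand G contains the 4-clique {b, c, e, g}. A clique must lie in a single bag of any decomposition, so no decomposition can have width below 3. Therefore the treewidth is 3.

Treewidth 3.
Bags: B1 = {d, e, f, g}  B2 = {a, e, f, g}  B3 = {b, e, f, g}  B4 = {b, c, e, g}
Tree: B1–B2, B2–B3, B3–B4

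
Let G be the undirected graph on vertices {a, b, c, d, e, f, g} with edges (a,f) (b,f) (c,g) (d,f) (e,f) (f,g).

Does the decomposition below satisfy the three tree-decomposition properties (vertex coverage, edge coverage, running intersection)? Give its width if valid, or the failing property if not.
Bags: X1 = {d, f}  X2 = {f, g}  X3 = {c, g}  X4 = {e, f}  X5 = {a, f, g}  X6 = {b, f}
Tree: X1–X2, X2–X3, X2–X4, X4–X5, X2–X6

A tree decomposition must satisfy three properties: every vertex lies in some bag; for every edge, both endpoints lie together in some bag; and for every vertex, the bags containing it form a connected subtree. Here bags containing vertex g are not connected in the tree, so the decomposition is invalid.

No — bags containing vertex g are not connected in the tree.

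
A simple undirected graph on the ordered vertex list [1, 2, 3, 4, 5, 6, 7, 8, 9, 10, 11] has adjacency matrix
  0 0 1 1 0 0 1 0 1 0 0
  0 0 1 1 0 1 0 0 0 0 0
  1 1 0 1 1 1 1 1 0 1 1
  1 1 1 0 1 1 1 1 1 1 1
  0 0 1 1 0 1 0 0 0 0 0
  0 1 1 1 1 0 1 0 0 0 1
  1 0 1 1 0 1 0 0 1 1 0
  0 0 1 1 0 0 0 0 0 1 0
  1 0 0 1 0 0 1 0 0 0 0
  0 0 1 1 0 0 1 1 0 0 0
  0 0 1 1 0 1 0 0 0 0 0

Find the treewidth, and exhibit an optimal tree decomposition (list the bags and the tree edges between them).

Each bag holds 4 vertices, so the decomposition has width 3, which upper-bounds the treewidth. For the lower bound, the 4 vertices {1, 4, 7, 9} are pairwise adjacent, and any tree decomposition puts a clique entirely inside one bag — forcing width ≥ 3. Combining the bounds, tw(G) = 3.

Treewidth 3.
Bags: B1 = {3, 4, 6, 7}  B2 = {3, 4, 7, 10}  B3 = {3, 4, 5, 6}  B4 = {1, 3, 4, 7}  B5 = {2, 3, 4, 6}  B6 = {3, 4, 6, 11}  B7 = {3, 4, 8, 10}  B8 = {1, 4, 7, 9}
Tree: B1–B2, B1–B3, B1–B4, B3–B5, B5–B6, B2–B7, B4–B8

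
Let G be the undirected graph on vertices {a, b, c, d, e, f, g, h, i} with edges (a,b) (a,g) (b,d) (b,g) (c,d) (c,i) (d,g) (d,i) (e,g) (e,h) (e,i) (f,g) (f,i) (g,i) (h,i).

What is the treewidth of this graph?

A width-2 tree decomposition is:
Bags: B1 = {b, d, g}  B2 = {d, g, i}  B3 = {a, b, g}  B4 = {c, d, i}  B5 = {f, g, i}  B6 = {e, g, i}  B7 = {e, h, i}
Tree: B1–B2, B1–B3, B2–B4, B2–B5, B2–B6, B6–B7
Every bag has size at most 3, so the width is 3 − 1 = 2 and tw(G) ≤ 2. On the other hand G contains the 3-clique {a, b, g}. A clique must lie in a single bag of any decomposition, so no decomposition can have width below 2. Therefore the treewidth is 2.

2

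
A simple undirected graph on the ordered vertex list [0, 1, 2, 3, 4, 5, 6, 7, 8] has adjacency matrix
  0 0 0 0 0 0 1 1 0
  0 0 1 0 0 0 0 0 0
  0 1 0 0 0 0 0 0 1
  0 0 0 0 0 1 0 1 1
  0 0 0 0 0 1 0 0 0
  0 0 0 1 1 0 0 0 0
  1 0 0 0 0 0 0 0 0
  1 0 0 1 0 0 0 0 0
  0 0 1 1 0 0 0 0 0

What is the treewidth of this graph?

A width-1 tree decomposition is:
Bags: B1 = {3, 8}  B2 = {2, 8}  B3 = {3, 5}  B4 = {3, 7}  B5 = {1, 2}  B6 = {0, 7}  B7 = {4, 5}  B8 = {0, 6}
Tree: B1–B2, B1–B3, B3–B4, B2–B5, B4–B6, B3–B7, B6–B8
Each bag holds 2 vertices, so the decomposition has width 1, which upper-bounds the treewidth. Since G has at least one edge (e.g. 3–8), it is not an edgeless graph, so tw(G) ≥ 1. The upper and lower bounds meet at 1, so that is the treewidth.

1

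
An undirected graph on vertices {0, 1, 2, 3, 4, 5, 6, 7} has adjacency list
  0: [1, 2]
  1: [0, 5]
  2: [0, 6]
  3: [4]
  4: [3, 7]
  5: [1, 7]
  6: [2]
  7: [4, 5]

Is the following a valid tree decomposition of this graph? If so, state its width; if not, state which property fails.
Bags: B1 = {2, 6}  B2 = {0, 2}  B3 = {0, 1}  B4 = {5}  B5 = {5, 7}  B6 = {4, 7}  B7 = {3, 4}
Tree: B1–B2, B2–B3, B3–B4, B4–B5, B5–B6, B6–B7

No — edge (1,5) lies in no bag.

A tree decomposition must satisfy three properties: every vertex lies in some bag; for every edge, both endpoints lie together in some bag; and for every vertex, the bags containing it form a connected subtree. Here edge (1,5) lies in no bag, so the decomposition is invalid.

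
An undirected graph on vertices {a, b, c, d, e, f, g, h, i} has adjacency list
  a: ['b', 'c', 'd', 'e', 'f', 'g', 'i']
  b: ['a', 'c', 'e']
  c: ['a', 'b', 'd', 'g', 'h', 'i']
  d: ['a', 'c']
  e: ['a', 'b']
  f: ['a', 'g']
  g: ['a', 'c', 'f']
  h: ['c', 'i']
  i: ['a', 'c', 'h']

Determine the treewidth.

A width-2 tree decomposition is:
Bags: B1 = {c, h, i}  B2 = {a, c, i}  B3 = {a, b, c}  B4 = {a, c, d}  B5 = {a, b, e}  B6 = {a, c, g}  B7 = {a, f, g}
Tree: B1–B2, B2–B3, B3–B4, B3–B5, B3–B6, B6–B7
Every bag has size at most 3, so the width is 3 − 1 = 2 and tw(G) ≤ 2. On the other hand G contains the 3-clique {c, h, i}. A clique must lie in a single bag of any decomposition, so no decomposition can have width below 2. The upper and lower bounds meet at 2, so that is the treewidth.

2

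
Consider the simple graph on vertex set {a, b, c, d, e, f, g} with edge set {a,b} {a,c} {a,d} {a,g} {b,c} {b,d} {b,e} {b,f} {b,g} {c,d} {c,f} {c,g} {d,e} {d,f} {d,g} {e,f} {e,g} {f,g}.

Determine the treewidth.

4

A width-4 tree decomposition is:
Bags: B1 = {a, b, c, d, g}  B2 = {b, c, d, f, g}  B3 = {b, d, e, f, g}
Tree: B1–B2, B2–B3
Every bag has size at most 5, so the width is 5 − 1 = 4 and tw(G) ≤ 4. On the other hand G contains the 5-clique {b, d, e, f, g}. A clique must lie in a single bag of any decomposition, so no decomposition can have width below 4. Therefore the treewidth is 4.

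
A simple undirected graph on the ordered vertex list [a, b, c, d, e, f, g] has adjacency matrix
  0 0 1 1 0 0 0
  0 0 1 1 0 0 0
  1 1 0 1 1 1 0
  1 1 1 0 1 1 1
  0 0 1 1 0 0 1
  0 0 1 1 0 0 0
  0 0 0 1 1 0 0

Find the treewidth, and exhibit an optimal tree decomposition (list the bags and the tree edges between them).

Treewidth 2.
Bags: B1 = {c, d, f}  B2 = {b, c, d}  B3 = {a, c, d}  B4 = {c, d, e}  B5 = {d, e, g}
Tree: B1–B2, B1–B3, B3–B4, B4–B5

Each bag holds 3 vertices, so the decomposition has width 2, which upper-bounds the treewidth. For the lower bound, the 3 vertices {d, e, g} are pairwise adjacent, and any tree decomposition puts a clique entirely inside one bag — forcing width ≥ 2. Hence tw(G) = 2 exactly.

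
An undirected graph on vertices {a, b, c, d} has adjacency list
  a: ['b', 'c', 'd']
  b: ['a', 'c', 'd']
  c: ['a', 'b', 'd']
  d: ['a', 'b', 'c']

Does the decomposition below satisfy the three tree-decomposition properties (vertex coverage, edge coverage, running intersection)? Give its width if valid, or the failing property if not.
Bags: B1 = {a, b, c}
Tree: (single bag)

No — vertex d appears in no bag.

A tree decomposition must satisfy three properties: every vertex lies in some bag; for every edge, both endpoints lie together in some bag; and for every vertex, the bags containing it form a connected subtree. Here vertex d appears in no bag, so the decomposition is invalid.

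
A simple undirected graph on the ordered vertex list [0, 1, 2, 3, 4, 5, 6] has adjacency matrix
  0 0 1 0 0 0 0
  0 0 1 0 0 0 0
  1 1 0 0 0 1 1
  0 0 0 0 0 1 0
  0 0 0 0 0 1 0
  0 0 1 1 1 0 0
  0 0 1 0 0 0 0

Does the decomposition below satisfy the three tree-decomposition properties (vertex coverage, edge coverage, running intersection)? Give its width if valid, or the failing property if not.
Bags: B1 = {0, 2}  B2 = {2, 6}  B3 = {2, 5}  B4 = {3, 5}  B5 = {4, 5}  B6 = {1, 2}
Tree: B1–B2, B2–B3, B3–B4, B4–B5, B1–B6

Every vertex of G appears in some bag (union = {0, 1, 2, 3, 4, 5, 6}); every edge is covered by a bag; and for each vertex v the set of bags containing v is connected in the bag tree. The decomposition is therefore valid. The largest bag has 2 vertices, so the width is 1.

Yes; width 1.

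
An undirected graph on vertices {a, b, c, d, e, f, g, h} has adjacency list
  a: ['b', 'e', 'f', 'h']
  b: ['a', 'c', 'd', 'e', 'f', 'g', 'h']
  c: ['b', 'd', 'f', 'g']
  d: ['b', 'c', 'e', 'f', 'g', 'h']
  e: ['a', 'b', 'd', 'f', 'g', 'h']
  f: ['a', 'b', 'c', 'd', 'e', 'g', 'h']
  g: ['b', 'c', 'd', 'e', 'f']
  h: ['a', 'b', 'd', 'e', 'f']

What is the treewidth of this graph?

4

A width-4 tree decomposition is:
Bags: B1 = {a, b, e, f, h}  B2 = {b, d, e, f, h}  B3 = {b, d, e, f, g}  B4 = {b, c, d, f, g}
Tree: B1–B2, B2–B3, B3–B4
Every bag has size at most 5, so the width is 5 − 1 = 4 and tw(G) ≤ 4. Conversely, {b, d, e, f, g} is a clique of size 5, and the vertices of any clique must share a bag in every tree decomposition; so some bag has ≥ 5 vertices and tw(G) ≥ 4. Therefore the treewidth is 4.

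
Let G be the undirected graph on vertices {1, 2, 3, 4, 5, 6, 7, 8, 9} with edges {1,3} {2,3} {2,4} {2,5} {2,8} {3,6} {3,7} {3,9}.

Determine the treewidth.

1

A width-1 tree decomposition is:
Bags: B1 = {2, 3}  B2 = {3, 6}  B3 = {2, 8}  B4 = {3, 7}  B5 = {1, 3}  B6 = {3, 9}  B7 = {2, 4}  B8 = {2, 5}
Tree: B1–B2, B1–B3, B2–B4, B1–B5, B5–B6, B3–B7, B7–B8
Every bag has size at most 2, so the width is 2 − 1 = 1 and tw(G) ≤ 1. G has an edge, so its treewidth is at least 1. Combining the bounds, tw(G) = 1.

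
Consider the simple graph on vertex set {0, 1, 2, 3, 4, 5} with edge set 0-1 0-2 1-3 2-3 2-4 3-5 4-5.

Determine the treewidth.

2

A width-2 tree decomposition is:
Bags: B1 = {0, 1, 2}  B2 = {1, 2, 3}  B3 = {2, 3, 4}  B4 = {3, 4, 5}
Tree: B1–B2, B2–B3, B3–B4
Each bag holds 3 vertices, so the decomposition has width 2, which upper-bounds the treewidth. Since 0–1–3–2–0 is a cycle in G, G is not acyclic. Forests are exactly the graphs of treewidth ≤ 1, so tw(G) ≥ 2. The upper and lower bounds meet at 2, so that is the treewidth.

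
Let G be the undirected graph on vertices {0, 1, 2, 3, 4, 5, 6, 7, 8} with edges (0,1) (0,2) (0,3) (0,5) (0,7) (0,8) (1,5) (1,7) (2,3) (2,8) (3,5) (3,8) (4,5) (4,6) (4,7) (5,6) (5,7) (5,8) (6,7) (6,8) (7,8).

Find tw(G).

A width-3 tree decomposition is:
Bags: B1 = {0, 3, 5, 8}  B2 = {0, 5, 7, 8}  B3 = {5, 6, 7, 8}  B4 = {4, 5, 6, 7}  B5 = {0, 1, 5, 7}  B6 = {0, 2, 3, 8}
Tree: B1–B2, B2–B3, B3–B4, B2–B5, B1–B6
Each bag holds 4 vertices, so the decomposition has width 3, which upper-bounds the treewidth. Conversely, {0, 2, 3, 8} is a clique of size 4, and the vertices of any clique must share a bag in every tree decomposition; so some bag has ≥ 4 vertices and tw(G) ≥ 3. Therefore the treewidth is 3.

3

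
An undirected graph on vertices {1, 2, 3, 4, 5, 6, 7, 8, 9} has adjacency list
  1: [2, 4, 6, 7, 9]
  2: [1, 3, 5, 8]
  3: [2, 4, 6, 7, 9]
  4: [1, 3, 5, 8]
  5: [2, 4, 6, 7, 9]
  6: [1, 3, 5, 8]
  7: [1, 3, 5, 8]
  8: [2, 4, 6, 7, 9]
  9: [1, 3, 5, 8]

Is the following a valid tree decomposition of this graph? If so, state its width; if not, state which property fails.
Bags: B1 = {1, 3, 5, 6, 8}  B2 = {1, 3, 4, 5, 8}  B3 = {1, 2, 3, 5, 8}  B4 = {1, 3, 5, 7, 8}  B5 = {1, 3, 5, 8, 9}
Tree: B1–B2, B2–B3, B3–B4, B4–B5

Checking the three conditions: (i) the bags cover all of {1, 2, 3, 4, 5, 6, 7, 8, 9}; (ii) for each edge, some bag contains both endpoints; (iii) the bags containing any fixed vertex form a subtree. All hold, so the decomposition is valid with width 5 − 1 = 4.

Yes; width 4.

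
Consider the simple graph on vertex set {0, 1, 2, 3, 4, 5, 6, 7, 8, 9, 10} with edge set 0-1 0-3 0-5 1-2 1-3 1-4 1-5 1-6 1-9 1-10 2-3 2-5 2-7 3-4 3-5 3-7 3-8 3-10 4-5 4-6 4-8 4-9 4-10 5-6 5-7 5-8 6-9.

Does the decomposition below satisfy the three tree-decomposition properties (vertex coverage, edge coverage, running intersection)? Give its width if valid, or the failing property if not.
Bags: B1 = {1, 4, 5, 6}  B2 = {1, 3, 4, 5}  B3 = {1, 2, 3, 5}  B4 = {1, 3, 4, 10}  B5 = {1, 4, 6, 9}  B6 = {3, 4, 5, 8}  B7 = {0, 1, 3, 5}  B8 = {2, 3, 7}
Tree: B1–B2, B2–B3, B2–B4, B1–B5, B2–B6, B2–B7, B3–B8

A tree decomposition must satisfy three properties: every vertex lies in some bag; for every edge, both endpoints lie together in some bag; and for every vertex, the bags containing it form a connected subtree. Here edge (5,7) lies in no bag, so the decomposition is invalid.

No — edge (5,7) lies in no bag.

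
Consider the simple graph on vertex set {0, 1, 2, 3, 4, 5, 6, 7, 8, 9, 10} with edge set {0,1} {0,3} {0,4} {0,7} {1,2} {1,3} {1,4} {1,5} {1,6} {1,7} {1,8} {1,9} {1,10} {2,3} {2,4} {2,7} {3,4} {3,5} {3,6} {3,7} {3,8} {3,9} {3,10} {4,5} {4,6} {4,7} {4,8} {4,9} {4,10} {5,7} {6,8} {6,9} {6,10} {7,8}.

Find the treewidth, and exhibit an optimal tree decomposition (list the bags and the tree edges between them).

Treewidth 4.
Bags: B1 = {1, 3, 4, 6, 9}  B2 = {1, 3, 4, 6, 8}  B3 = {1, 3, 4, 6, 10}  B4 = {1, 3, 4, 7, 8}  B5 = {1, 2, 3, 4, 7}  B6 = {0, 1, 3, 4, 7}  B7 = {1, 3, 4, 5, 7}
Tree: B1–B2, B2–B3, B2–B4, B4–B5, B5–B6, B5–B7

The largest bag has 5 vertices, giving width 4; this decomposition certifies tw(G) ≤ 4. For the lower bound, the 5 vertices {1, 3, 4, 6, 9} are pairwise adjacent, and any tree decomposition puts a clique entirely inside one bag — forcing width ≥ 4. Therefore the treewidth is 4.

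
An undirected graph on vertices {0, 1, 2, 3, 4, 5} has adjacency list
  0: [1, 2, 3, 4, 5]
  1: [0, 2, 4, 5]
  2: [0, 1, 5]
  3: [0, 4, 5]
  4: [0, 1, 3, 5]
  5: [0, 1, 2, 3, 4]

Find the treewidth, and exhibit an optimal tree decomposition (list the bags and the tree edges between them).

The largest bag has 4 vertices, giving width 3; this decomposition certifies tw(G) ≤ 3. Conversely, {0, 1, 2, 5} is a clique of size 4, and the vertices of any clique must share a bag in every tree decomposition; so some bag has ≥ 4 vertices and tw(G) ≥ 3. Therefore the treewidth is 3.

Treewidth 3.
Bags: B1 = {0, 1, 4, 5}  B2 = {0, 3, 4, 5}  B3 = {0, 1, 2, 5}
Tree: B1–B2, B1–B3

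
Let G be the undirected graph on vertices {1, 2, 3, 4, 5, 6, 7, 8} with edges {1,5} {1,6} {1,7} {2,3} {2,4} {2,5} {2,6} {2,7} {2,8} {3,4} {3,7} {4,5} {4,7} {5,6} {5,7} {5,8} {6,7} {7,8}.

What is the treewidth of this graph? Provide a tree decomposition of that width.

Treewidth 3.
One such decomposition:
Bags: B1 = {2, 3, 4, 7}  B2 = {2, 4, 5, 7}  B3 = {2, 5, 7, 8}  B4 = {2, 5, 6, 7}  B5 = {1, 5, 6, 7}
Tree: B1–B2, B2–B3, B2–B4, B4–B5

Each bag holds 4 vertices, so the decomposition has width 3, which upper-bounds the treewidth. For the lower bound, the 4 vertices {1, 5, 6, 7} are pairwise adjacent, and any tree decomposition puts a clique entirely inside one bag — forcing width ≥ 3. Combining the bounds, tw(G) = 3.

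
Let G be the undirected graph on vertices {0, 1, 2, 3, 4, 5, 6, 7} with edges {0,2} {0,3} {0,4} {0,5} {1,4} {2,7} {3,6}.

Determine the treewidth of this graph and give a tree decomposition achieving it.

Every bag has size at most 2, so the width is 2 − 1 = 1 and tw(G) ≤ 1. G has an edge, so its treewidth is at least 1. Combining the bounds, tw(G) = 1.

Treewidth 1.
One optimal decomposition is:
Bags: B1 = {0, 3}  B2 = {0, 5}  B3 = {0, 2}  B4 = {0, 4}  B5 = {1, 4}  B6 = {2, 7}  B7 = {3, 6}
Tree: B1–B2, B2–B3, B2–B4, B4–B5, B3–B6, B1–B7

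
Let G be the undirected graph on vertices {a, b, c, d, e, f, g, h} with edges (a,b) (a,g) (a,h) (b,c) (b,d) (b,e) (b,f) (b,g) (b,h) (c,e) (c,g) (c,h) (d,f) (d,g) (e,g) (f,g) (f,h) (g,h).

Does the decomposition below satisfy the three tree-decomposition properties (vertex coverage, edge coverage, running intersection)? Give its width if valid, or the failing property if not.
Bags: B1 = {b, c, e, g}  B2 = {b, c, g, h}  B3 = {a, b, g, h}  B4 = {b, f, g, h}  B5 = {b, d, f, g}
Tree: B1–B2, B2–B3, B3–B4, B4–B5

Yes; width 3.

Every vertex of G appears in some bag (union = {a, b, c, d, e, f, g, h}); every edge is covered by a bag; and for each vertex v the set of bags containing v is connected in the bag tree. The decomposition is therefore valid. The largest bag has 4 vertices, so the width is 3.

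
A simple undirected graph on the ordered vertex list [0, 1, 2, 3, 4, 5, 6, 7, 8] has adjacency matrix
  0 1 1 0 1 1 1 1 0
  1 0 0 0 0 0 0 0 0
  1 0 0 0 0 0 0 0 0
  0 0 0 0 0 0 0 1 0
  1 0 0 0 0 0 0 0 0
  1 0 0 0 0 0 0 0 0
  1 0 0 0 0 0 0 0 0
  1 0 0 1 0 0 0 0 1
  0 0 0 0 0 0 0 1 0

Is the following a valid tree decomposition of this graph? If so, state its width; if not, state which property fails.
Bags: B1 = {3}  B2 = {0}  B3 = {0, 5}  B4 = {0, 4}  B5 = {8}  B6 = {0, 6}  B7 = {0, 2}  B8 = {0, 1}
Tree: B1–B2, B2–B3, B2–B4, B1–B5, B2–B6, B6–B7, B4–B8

A tree decomposition must satisfy three properties: every vertex lies in some bag; for every edge, both endpoints lie together in some bag; and for every vertex, the bags containing it form a connected subtree. Here vertex 7 appears in no bag, so the decomposition is invalid.

No — vertex 7 appears in no bag.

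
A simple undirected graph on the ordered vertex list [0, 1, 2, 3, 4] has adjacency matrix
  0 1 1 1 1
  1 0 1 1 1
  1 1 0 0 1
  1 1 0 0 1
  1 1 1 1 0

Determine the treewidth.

3

A width-3 tree decomposition is:
Bags: B1 = {0, 1, 2, 4}  B2 = {0, 1, 3, 4}
Tree: B1–B2
The largest bag has 4 vertices, giving width 3; this decomposition certifies tw(G) ≤ 3. For the lower bound, the 4 vertices {0, 1, 2, 4} are pairwise adjacent, and any tree decomposition puts a clique entirely inside one bag — forcing width ≥ 3. Hence tw(G) = 3 exactly.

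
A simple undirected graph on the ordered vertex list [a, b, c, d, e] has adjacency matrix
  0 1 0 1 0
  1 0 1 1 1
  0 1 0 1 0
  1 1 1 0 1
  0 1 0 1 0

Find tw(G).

2

A width-2 tree decomposition is:
Bags: B1 = {b, c, d}  B2 = {a, b, d}  B3 = {b, d, e}
Tree: B1–B2, B2–B3
Each bag holds 3 vertices, so the decomposition has width 2, which upper-bounds the treewidth. Conversely, {b, d, e} is a clique of size 3, and the vertices of any clique must share a bag in every tree decomposition; so some bag has ≥ 3 vertices and tw(G) ≥ 2. The upper and lower bounds meet at 2, so that is the treewidth.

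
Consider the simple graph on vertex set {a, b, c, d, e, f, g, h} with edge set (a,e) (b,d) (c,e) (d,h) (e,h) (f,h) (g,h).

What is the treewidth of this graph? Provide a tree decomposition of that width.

Treewidth 1.
One such decomposition:
Bags: B1 = {e, h}  B2 = {g, h}  B3 = {d, h}  B4 = {c, e}  B5 = {f, h}  B6 = {b, d}  B7 = {a, e}
Tree: B1–B2, B1–B3, B1–B4, B1–B5, B3–B6, B4–B7

Every bag has size at most 2, so the width is 2 − 1 = 1 and tw(G) ≤ 1. Any graph with an edge has treewidth ≥ 1, and G has the edge e–h. The upper and lower bounds meet at 1, so that is the treewidth.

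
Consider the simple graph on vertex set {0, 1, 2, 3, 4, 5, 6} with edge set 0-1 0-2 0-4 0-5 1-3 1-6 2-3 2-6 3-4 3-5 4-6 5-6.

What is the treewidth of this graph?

3

A width-3 tree decomposition is:
Bags: B1 = {0, 3, 4, 6}  B2 = {0, 2, 3, 6}  B3 = {0, 3, 5, 6}  B4 = {0, 1, 3, 6}
Tree: B1–B2, B2–B3, B3–B4
The largest bag has 4 vertices, giving width 3; this decomposition certifies tw(G) ≤ 3. For the lower bound: the 4 vertex sets {3,4}, {0,2}, {6}, {5} are disjoint, each induces a connected subgraph, and every pair is joined by at least one edge of G. Contracting each set to a single vertex therefore yields K_{4} as a minor, and since treewidth is minor-monotone, tw(G) ≥ tw(K_{4}) = 3. Therefore the treewidth is 3.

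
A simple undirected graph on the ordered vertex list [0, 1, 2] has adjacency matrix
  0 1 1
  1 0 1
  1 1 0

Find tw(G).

2

A width-2 tree decomposition is:
Bags: B1 = {0, 1, 2}
Tree: (single bag)
A single bag containing all 3 vertices is trivially a valid decomposition of width 2. For the lower bound, the 3 vertices {0, 1, 2} are pairwise adjacent, and any tree decomposition puts a clique entirely inside one bag — forcing width ≥ 2. The upper and lower bounds meet at 2, so that is the treewidth.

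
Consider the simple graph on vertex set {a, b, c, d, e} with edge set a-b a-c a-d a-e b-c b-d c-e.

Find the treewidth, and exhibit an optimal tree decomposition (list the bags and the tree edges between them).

Every bag has size at most 3, so the width is 3 − 1 = 2 and tw(G) ≤ 2. Conversely, {a, b, d} is a clique of size 3, and the vertices of any clique must share a bag in every tree decomposition; so some bag has ≥ 3 vertices and tw(G) ≥ 2. Hence tw(G) = 2 exactly.

Treewidth 2.
One such decomposition:
Bags: B1 = {a, b, c}  B2 = {a, b, d}  B3 = {a, c, e}
Tree: B1–B2, B1–B3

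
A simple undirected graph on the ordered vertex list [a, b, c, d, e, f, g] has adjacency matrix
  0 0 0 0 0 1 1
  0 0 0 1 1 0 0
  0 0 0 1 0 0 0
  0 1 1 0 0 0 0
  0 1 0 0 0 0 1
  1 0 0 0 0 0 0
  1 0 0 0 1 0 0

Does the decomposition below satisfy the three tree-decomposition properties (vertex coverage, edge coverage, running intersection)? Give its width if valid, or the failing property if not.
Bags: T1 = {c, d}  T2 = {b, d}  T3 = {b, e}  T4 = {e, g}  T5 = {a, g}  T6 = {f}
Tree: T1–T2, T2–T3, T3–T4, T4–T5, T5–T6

No — edge (a,f) lies in no bag.

A tree decomposition must satisfy three properties: every vertex lies in some bag; for every edge, both endpoints lie together in some bag; and for every vertex, the bags containing it form a connected subtree. Here edge (a,f) lies in no bag, so the decomposition is invalid.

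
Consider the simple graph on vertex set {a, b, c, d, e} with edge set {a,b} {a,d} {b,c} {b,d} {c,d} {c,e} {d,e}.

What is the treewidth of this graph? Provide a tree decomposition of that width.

Treewidth 2.
One such decomposition:
Bags: B1 = {b, c, d}  B2 = {c, d, e}  B3 = {a, b, d}
Tree: B1–B2, B1–B3

The largest bag has 3 vertices, giving width 2; this decomposition certifies tw(G) ≤ 2. For the lower bound, the 3 vertices {c, d, e} are pairwise adjacent, and any tree decomposition puts a clique entirely inside one bag — forcing width ≥ 2. The upper and lower bounds meet at 2, so that is the treewidth.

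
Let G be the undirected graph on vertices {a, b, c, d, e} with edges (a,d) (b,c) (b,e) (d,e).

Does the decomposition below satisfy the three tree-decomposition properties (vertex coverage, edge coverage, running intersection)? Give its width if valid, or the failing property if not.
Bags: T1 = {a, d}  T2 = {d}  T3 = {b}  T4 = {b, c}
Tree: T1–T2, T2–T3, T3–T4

No — vertex e appears in no bag.

A tree decomposition must satisfy three properties: every vertex lies in some bag; for every edge, both endpoints lie together in some bag; and for every vertex, the bags containing it form a connected subtree. Here vertex e appears in no bag, so the decomposition is invalid.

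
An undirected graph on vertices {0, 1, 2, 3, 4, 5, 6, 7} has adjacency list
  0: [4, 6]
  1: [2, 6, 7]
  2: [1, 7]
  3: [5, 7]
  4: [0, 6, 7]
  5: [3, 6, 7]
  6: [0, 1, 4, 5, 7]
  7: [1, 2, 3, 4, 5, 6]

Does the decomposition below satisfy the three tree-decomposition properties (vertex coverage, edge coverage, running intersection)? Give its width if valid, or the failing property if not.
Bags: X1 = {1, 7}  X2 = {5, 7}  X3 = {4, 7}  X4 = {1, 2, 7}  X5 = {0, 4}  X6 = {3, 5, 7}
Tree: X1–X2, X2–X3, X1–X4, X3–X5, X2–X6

A tree decomposition must satisfy three properties: every vertex lies in some bag; for every edge, both endpoints lie together in some bag; and for every vertex, the bags containing it form a connected subtree. Here vertex 6 appears in no bag, so the decomposition is invalid.

No — vertex 6 appears in no bag.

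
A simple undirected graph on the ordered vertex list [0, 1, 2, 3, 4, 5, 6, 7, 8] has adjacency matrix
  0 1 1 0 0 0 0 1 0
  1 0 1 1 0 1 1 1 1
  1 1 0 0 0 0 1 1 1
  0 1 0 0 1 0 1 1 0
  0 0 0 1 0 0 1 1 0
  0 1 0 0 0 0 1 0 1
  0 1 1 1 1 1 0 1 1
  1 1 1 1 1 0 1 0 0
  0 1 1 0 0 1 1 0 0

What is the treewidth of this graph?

3

A width-3 tree decomposition is:
Bags: B1 = {1, 2, 6, 7}  B2 = {0, 1, 2, 7}  B3 = {1, 2, 6, 8}  B4 = {1, 3, 6, 7}  B5 = {1, 5, 6, 8}  B6 = {3, 4, 6, 7}
Tree: B1–B2, B1–B3, B1–B4, B3–B5, B4–B6
Each bag holds 4 vertices, so the decomposition has width 3, which upper-bounds the treewidth. For the lower bound, the 4 vertices {0, 1, 2, 7} are pairwise adjacent, and any tree decomposition puts a clique entirely inside one bag — forcing width ≥ 3. Therefore the treewidth is 3.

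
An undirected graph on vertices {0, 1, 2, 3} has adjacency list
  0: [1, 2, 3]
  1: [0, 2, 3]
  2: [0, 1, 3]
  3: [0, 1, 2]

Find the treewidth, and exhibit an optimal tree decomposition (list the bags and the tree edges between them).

Treewidth 3.
One such decomposition:
Bags: B1 = {0, 1, 2, 3}
Tree: (single bag)

With just one bag of size 4, the width is 4 − 1 = 3, so tw(G) ≤ 3. Conversely, {0, 1, 2, 3} is a clique of size 4, and the vertices of any clique must share a bag in every tree decomposition; so some bag has ≥ 4 vertices and tw(G) ≥ 3. Therefore the treewidth is 3.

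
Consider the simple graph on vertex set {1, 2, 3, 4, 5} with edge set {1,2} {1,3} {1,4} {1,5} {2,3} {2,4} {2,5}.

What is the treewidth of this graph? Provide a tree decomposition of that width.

Treewidth 2.
One optimal decomposition is:
Bags: B1 = {1, 2, 3}  B2 = {1, 2, 5}  B3 = {1, 2, 4}
Tree: B1–B2, B1–B3

Each bag holds 3 vertices, so the decomposition has width 2, which upper-bounds the treewidth. Conversely, {1, 2, 3} is a clique of size 3, and the vertices of any clique must share a bag in every tree decomposition; so some bag has ≥ 3 vertices and tw(G) ≥ 2. Combining the bounds, tw(G) = 2.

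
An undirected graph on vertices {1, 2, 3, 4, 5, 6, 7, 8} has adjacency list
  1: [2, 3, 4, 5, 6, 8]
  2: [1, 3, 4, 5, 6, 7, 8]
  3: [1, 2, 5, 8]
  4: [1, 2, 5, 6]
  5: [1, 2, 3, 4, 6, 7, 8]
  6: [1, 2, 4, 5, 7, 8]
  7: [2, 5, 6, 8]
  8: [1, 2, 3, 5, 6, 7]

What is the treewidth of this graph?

A width-4 tree decomposition is:
Bags: B1 = {1, 2, 3, 5, 8}  B2 = {1, 2, 5, 6, 8}  B3 = {2, 5, 6, 7, 8}  B4 = {1, 2, 4, 5, 6}
Tree: B1–B2, B2–B3, B2–B4
Every bag has size at most 5, so the width is 5 − 1 = 4 and tw(G) ≤ 4. Conversely, {1, 2, 3, 5, 8} is a clique of size 5, and the vertices of any clique must share a bag in every tree decomposition; so some bag has ≥ 5 vertices and tw(G) ≥ 4. Therefore the treewidth is 4.

4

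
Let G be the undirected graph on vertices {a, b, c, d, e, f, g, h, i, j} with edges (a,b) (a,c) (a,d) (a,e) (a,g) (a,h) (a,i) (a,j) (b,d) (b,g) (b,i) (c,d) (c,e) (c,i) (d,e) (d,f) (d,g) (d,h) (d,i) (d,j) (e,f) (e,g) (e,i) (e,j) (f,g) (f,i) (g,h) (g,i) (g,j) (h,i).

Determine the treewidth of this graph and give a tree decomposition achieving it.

Treewidth 4.
One optimal decomposition is:
Bags: B1 = {a, d, e, g, j}  B2 = {a, d, e, g, i}  B3 = {a, b, d, g, i}  B4 = {d, e, f, g, i}  B5 = {a, d, g, h, i}  B6 = {a, c, d, e, i}
Tree: B1–B2, B2–B3, B2–B4, B2–B5, B2–B6

Every bag has size at most 5, so the width is 5 − 1 = 4 and tw(G) ≤ 4. For the lower bound, the 5 vertices {a, d, e, g, j} are pairwise adjacent, and any tree decomposition puts a clique entirely inside one bag — forcing width ≥ 4. The upper and lower bounds meet at 4, so that is the treewidth.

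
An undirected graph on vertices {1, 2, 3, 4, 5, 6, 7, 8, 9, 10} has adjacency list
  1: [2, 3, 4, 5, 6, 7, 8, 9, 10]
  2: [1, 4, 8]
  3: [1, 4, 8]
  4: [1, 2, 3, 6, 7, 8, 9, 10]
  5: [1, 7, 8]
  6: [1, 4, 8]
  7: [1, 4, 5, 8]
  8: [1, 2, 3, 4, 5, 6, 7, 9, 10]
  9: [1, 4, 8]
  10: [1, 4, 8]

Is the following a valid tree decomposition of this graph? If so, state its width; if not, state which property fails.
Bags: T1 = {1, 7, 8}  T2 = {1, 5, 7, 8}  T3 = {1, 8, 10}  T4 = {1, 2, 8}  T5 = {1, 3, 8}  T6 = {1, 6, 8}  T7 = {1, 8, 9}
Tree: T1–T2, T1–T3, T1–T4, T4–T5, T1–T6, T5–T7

No — vertex 4 appears in no bag.

A tree decomposition must satisfy three properties: every vertex lies in some bag; for every edge, both endpoints lie together in some bag; and for every vertex, the bags containing it form a connected subtree. Here vertex 4 appears in no bag, so the decomposition is invalid.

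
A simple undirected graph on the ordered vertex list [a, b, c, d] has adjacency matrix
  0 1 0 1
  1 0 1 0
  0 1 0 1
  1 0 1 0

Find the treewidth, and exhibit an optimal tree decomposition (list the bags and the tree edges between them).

Every bag has size at most 3, so the width is 3 − 1 = 2 and tw(G) ≤ 2. Since a–d–c–b–a is a cycle in G, G is not acyclic. Forests are exactly the graphs of treewidth ≤ 1, so tw(G) ≥ 2. The upper and lower bounds meet at 2, so that is the treewidth.

Treewidth 2.
Bags: B1 = {a, c, d}  B2 = {a, b, c}
Tree: B1–B2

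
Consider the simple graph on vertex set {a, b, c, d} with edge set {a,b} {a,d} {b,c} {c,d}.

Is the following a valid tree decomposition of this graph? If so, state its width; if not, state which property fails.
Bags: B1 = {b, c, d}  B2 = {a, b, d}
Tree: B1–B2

Yes; width 2.

Checking the three conditions: (i) the bags cover all of {a, b, c, d}; (ii) for each edge, some bag contains both endpoints; (iii) the bags containing any fixed vertex form a subtree. All hold, so the decomposition is valid with width 3 − 1 = 2.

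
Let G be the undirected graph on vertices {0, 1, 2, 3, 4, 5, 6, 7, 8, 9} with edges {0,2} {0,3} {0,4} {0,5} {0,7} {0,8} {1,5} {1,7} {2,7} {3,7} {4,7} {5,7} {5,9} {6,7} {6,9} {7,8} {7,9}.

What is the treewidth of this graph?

2

A width-2 tree decomposition is:
Bags: B1 = {0, 7, 8}  B2 = {0, 5, 7}  B3 = {5, 7, 9}  B4 = {0, 3, 7}  B5 = {1, 5, 7}  B6 = {0, 2, 7}  B7 = {6, 7, 9}  B8 = {0, 4, 7}
Tree: B1–B2, B2–B3, B1–B4, B2–B5, B4–B6, B3–B7, B4–B8
Every bag has size at most 3, so the width is 3 − 1 = 2 and tw(G) ≤ 2. On the other hand G contains the 3-clique {0, 2, 7}. A clique must lie in a single bag of any decomposition, so no decomposition can have width below 2. Hence tw(G) = 2 exactly.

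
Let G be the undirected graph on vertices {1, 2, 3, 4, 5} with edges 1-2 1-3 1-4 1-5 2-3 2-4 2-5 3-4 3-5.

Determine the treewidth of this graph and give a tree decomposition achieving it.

Every bag has size at most 4, so the width is 4 − 1 = 3 and tw(G) ≤ 3. Conversely, {1, 2, 3, 4} is a clique of size 4, and the vertices of any clique must share a bag in every tree decomposition; so some bag has ≥ 4 vertices and tw(G) ≥ 3. Hence tw(G) = 3 exactly.

Treewidth 3.
One such decomposition:
Bags: B1 = {1, 2, 3, 5}  B2 = {1, 2, 3, 4}
Tree: B1–B2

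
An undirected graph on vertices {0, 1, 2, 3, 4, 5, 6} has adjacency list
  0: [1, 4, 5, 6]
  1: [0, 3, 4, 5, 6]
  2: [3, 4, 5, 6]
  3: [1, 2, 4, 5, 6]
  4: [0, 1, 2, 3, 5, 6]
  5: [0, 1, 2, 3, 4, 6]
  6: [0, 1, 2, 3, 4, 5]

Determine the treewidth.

A width-4 tree decomposition is:
Bags: B1 = {1, 3, 4, 5, 6}  B2 = {0, 1, 4, 5, 6}  B3 = {2, 3, 4, 5, 6}
Tree: B1–B2, B1–B3
Each bag holds 5 vertices, so the decomposition has width 4, which upper-bounds the treewidth. For the lower bound, the 5 vertices {0, 1, 4, 5, 6} are pairwise adjacent, and any tree decomposition puts a clique entirely inside one bag — forcing width ≥ 4. Hence tw(G) = 4 exactly.

4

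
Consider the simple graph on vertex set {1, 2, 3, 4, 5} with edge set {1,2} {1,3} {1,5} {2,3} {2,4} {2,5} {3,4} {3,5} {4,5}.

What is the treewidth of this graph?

3

A width-3 tree decomposition is:
Bags: B1 = {2, 3, 4, 5}  B2 = {1, 2, 3, 5}
Tree: B1–B2
The largest bag has 4 vertices, giving width 3; this decomposition certifies tw(G) ≤ 3. For the lower bound, the 4 vertices {1, 2, 3, 5} are pairwise adjacent, and any tree decomposition puts a clique entirely inside one bag — forcing width ≥ 3. Combining the bounds, tw(G) = 3.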